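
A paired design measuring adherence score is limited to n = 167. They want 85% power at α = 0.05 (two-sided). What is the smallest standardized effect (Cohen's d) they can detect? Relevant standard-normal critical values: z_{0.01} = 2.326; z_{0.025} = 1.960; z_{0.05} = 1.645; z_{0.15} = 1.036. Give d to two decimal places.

For a single sample (or paired design) of n = 167: d_min = (z_{α/2} + z_β)/√n.
z-sum = 1.960 + 1.036 = 2.996.
d_min = 2.996 / √167 = 2.996 / 12.923 = 0.232.

d_min ≈ 0.23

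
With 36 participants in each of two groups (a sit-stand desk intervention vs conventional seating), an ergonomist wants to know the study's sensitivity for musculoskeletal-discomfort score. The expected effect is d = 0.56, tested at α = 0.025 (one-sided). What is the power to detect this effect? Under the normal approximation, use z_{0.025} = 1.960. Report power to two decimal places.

power ≈ 0.66

For two equal groups, power = Φ(d·√(n/2) − z_{α}).
d·√(n/2) = 0.56 × √(36/2) = 0.56 × 4.243 = 2.376.
z_β = 2.376 − 1.960 = 0.416.
Power = Φ(0.416) = 0.661.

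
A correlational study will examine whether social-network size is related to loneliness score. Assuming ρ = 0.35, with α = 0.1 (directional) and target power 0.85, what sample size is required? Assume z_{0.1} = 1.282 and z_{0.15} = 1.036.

Fisher's z: C = ½·ln((1+r)/(1−r)) = ½·ln(2.0769) = 0.3654.
n = ((z_{α} + z_β)/C)² + 3.
(1.282 + 1.036) / 0.3654 = 2.318 / 0.3654 = 6.344.
n = 6.344² + 3 = 40.24 + 3 = 43.2.
Round up.

n = 44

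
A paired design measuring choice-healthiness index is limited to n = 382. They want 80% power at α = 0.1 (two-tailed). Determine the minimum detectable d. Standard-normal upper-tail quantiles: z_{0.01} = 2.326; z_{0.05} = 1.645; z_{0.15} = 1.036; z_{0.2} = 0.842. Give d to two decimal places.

d_min ≈ 0.13

For a single sample (or paired design) of n = 382: d_min = (z_{α/2} + z_β)/√n.
z-sum = 1.645 + 0.842 = 2.487.
d_min = 2.487 / √382 = 2.487 / 19.545 = 0.127.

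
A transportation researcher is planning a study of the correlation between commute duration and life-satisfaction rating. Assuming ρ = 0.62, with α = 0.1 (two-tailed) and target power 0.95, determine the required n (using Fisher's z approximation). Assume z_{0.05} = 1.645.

Fisher's z: C = ½·ln((1+r)/(1−r)) = ½·ln(4.2632) = 0.7250.
n = ((z_{α/2} + z_β)/C)² + 3.
(1.645 + 1.645) / 0.7250 = 3.290 / 0.7250 = 4.538.
n = 4.538² + 3 = 20.59 + 3 = 23.6.
Round up.

n = 24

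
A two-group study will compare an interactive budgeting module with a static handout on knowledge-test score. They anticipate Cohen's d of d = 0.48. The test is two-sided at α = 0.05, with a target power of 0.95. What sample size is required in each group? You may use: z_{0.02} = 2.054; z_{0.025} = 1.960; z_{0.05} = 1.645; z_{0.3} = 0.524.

For two independent groups with equal n: n = 2·((z_{α/2} + z_β) / d)².
z_{α/2} + z_β = 1.960 + 1.645 = 3.605.
n = 2 × (3.605 / 0.48)² = 2 × 7.510² = 2 × 56.41 = 112.8.
Round up to the next whole participant.

n = 113 per group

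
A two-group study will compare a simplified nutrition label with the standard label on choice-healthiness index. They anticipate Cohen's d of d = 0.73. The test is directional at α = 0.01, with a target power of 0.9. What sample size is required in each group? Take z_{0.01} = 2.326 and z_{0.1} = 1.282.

For two independent groups with equal n: n = 2·((z_{α} + z_β) / d)².
z_{α} + z_β = 2.326 + 1.282 = 3.608.
n = 2 × (3.608 / 0.73)² = 2 × 4.942² = 2 × 24.43 = 48.9.
Round up to the next whole participant.

n = 49 per group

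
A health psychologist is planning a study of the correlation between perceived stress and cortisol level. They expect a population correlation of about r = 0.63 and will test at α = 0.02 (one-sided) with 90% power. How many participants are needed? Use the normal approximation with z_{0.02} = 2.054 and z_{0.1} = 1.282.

n = 24

Fisher's z: C = ½·ln((1+r)/(1−r)) = ½·ln(4.4054) = 0.7414.
n = ((z_{α} + z_β)/C)² + 3.
(2.054 + 1.282) / 0.7414 = 3.336 / 0.7414 = 4.500.
n = 4.500² + 3 = 20.25 + 3 = 23.2.
Round up.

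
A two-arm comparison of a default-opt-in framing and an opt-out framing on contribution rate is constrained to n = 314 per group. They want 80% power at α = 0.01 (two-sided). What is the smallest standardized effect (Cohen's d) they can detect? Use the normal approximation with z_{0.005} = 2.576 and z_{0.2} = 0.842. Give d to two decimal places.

For two independent groups of n = 314 each: d_min = (z_{α/2} + z_β)·√(2/n).
z-sum = 2.576 + 0.842 = 3.418.
d_min = 3.418 × √(2/314) = 3.418 × 0.0798 = 0.273.

d_min ≈ 0.27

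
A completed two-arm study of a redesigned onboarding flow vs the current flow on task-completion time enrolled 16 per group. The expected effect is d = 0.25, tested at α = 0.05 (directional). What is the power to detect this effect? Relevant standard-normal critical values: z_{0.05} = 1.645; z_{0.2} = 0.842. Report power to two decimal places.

For two equal groups, power = Φ(d·√(n/2) − z_{α}).
d·√(n/2) = 0.25 × √(16/2) = 0.25 × 2.828 = 0.707.
z_β = 0.707 − 1.645 = -0.938.
Power = Φ(-0.938) = 0.174.

power ≈ 0.17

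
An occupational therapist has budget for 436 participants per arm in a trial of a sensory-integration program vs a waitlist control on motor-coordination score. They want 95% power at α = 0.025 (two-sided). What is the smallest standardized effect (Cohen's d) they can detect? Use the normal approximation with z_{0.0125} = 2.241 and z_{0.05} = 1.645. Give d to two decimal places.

For two independent groups of n = 436 each: d_min = (z_{α/2} + z_β)·√(2/n).
z-sum = 2.241 + 1.645 = 3.886.
d_min = 3.886 × √(2/436) = 3.886 × 0.0677 = 0.263.

d_min ≈ 0.26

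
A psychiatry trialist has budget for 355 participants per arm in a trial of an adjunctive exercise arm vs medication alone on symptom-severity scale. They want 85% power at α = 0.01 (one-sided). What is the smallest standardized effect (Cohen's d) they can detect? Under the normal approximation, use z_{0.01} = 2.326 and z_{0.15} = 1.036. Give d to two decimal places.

For two independent groups of n = 355 each: d_min = (z_{α} + z_β)·√(2/n).
z-sum = 2.326 + 1.036 = 3.362.
d_min = 3.362 × √(2/355) = 3.362 × 0.0751 = 0.252.

d_min ≈ 0.25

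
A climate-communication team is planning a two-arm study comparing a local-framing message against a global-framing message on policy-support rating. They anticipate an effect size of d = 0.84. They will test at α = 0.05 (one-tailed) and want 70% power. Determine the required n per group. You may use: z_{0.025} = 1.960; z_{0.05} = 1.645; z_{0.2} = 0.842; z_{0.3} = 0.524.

For two independent groups with equal n: n = 2·((z_{α} + z_β) / d)².
z_{α} + z_β = 1.645 + 0.524 = 2.169.
n = 2 × (2.169 / 0.84)² = 2 × 2.582² = 2 × 6.67 = 13.3.
Round up to the next whole participant.

n = 14 per group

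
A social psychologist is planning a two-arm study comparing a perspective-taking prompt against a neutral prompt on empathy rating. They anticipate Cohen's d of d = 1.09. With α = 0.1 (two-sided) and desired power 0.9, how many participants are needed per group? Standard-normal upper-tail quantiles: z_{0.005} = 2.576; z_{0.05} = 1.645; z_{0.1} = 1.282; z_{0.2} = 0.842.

For two independent groups with equal n: n = 2·((z_{α/2} + z_β) / d)².
z_{α/2} + z_β = 1.645 + 1.282 = 2.927.
n = 2 × (2.927 / 1.09)² = 2 × 2.685² = 2 × 7.21 = 14.4.
Round up to the next whole participant.

n = 15 per group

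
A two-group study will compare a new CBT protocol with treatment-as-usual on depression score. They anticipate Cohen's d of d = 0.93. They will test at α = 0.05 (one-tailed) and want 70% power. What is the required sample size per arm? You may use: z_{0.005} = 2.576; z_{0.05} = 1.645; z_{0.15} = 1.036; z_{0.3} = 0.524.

For two independent groups with equal n: n = 2·((z_{α} + z_β) / d)².
z_{α} + z_β = 1.645 + 0.524 = 2.169.
n = 2 × (2.169 / 0.93)² = 2 × 2.332² = 2 × 5.44 = 10.9.
Round up to the next whole participant.

n = 11 per group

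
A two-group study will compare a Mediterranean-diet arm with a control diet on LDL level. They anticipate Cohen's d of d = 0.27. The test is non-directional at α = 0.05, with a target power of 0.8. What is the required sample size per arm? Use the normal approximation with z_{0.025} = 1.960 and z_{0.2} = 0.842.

n = 216 per group

For two independent groups with equal n: n = 2·((z_{α/2} + z_β) / d)².
z_{α/2} + z_β = 1.960 + 0.842 = 2.802.
n = 2 × (2.802 / 0.27)² = 2 × 10.378² = 2 × 107.70 = 215.4.
Round up to the next whole participant.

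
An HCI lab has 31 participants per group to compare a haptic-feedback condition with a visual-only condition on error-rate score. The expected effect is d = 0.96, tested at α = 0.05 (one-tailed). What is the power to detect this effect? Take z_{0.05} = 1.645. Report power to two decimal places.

For two equal groups, power = Φ(d·√(n/2) − z_{α}).
d·√(n/2) = 0.96 × √(31/2) = 0.96 × 3.937 = 3.780.
z_β = 3.780 − 1.645 = 2.135.
Power = Φ(2.135) = 0.984.

power ≈ 0.98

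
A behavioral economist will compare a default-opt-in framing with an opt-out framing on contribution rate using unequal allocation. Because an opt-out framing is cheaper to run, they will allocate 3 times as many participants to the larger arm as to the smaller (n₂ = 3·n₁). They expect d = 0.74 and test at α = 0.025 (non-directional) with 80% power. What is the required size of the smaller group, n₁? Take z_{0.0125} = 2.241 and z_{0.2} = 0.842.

With allocation ratio k = n₂/n₁ = 3, Var(x̄₁−x̄₂) = σ²(1/n₁ + 1/(k·n₁)) = σ²·(k+1)/(k·n₁).
So n₁ = (1 + 1/k)·((z_{α/2} + z_β)/d)² = 1.333 × (3.083/0.74)².
n₁ = 1.333 × 17.36 = 23.1.
Round up: n₁ = 24, giving n₂ = 3 × 24 = 72.

n₁ = 24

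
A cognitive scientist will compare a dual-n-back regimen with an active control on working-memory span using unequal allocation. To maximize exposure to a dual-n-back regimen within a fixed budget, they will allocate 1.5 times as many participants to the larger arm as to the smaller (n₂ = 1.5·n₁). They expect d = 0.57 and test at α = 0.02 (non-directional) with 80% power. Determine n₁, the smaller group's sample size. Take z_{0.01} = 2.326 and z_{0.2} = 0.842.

n₁ = 52

With allocation ratio k = n₂/n₁ = 1.5, Var(x̄₁−x̄₂) = σ²(1/n₁ + 1/(k·n₁)) = σ²·(k+1)/(k·n₁).
So n₁ = (1 + 1/k)·((z_{α/2} + z_β)/d)² = 1.667 × (3.168/0.57)².
n₁ = 1.667 × 30.89 = 51.5.
Round up: n₁ = 52, giving n₂ = 1.5 × 52 = 78.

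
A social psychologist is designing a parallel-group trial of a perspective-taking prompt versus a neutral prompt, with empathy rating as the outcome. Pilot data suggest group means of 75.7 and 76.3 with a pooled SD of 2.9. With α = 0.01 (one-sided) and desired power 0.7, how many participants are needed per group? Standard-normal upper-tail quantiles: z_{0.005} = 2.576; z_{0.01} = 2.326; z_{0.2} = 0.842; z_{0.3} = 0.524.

n = 380 per group

Cohen's d = |M₁ − M₂| / SD_pooled = |75.7 − 76.3| / 2.9 = 0.6 / 2.9 = 0.207.
For two independent groups with equal n: n = 2·((z_{α} + z_β) / d)².
z_{α} + z_β = 2.326 + 0.524 = 2.850.
n = 2 × (2.850 / 0.207)² = 2 × 13.768² = 2 × 189.56 = 379.1.
Round up to the next whole participant.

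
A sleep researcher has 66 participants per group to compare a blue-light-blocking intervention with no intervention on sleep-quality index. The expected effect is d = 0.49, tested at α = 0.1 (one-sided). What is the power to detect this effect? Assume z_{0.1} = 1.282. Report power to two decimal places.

For two equal groups, power = Φ(d·√(n/2) − z_{α}).
d·√(n/2) = 0.49 × √(66/2) = 0.49 × 5.745 = 2.815.
z_β = 2.815 − 1.282 = 1.533.
Power = Φ(1.533) = 0.937.

power ≈ 0.94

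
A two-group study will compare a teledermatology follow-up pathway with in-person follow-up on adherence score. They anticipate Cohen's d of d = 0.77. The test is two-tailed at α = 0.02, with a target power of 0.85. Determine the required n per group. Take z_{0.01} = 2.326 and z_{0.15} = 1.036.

n = 39 per group

For two independent groups with equal n: n = 2·((z_{α/2} + z_β) / d)².
z_{α/2} + z_β = 2.326 + 1.036 = 3.362.
n = 2 × (3.362 / 0.77)² = 2 × 4.366² = 2 × 19.06 = 38.1.
Round up to the next whole participant.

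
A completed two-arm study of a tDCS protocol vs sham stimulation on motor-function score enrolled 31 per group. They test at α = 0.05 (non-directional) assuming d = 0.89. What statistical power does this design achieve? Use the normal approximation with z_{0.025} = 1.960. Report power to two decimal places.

For two equal groups, power = Φ(d·√(n/2) − z_{α/2}).
d·√(n/2) = 0.89 × √(31/2) = 0.89 × 3.937 = 3.504.
z_β = 3.504 − 1.960 = 1.544.
Power = Φ(1.544) = 0.939.

power ≈ 0.94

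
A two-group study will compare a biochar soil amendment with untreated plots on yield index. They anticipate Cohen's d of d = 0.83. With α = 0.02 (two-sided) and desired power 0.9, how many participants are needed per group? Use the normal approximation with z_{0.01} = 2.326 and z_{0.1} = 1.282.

For two independent groups with equal n: n = 2·((z_{α/2} + z_β) / d)².
z_{α/2} + z_β = 2.326 + 1.282 = 3.608.
n = 2 × (3.608 / 0.83)² = 2 × 4.347² = 2 × 18.90 = 37.8.
Round up to the next whole participant.

n = 38 per group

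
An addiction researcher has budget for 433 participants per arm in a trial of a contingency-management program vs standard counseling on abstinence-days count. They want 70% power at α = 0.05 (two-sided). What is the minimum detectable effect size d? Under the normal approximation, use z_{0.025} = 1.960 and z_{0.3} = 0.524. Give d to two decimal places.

d_min ≈ 0.17

For two independent groups of n = 433 each: d_min = (z_{α/2} + z_β)·√(2/n).
z-sum = 1.960 + 0.524 = 2.484.
d_min = 2.484 × √(2/433) = 2.484 × 0.0680 = 0.169.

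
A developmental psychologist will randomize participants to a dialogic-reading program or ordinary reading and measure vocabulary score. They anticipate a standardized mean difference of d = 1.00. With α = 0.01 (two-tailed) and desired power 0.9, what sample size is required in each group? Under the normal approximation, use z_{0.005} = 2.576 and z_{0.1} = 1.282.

For two independent groups with equal n: n = 2·((z_{α/2} + z_β) / d)².
z_{α/2} + z_β = 2.576 + 1.282 = 3.858.
n = 2 × (3.858 / 1.00)² = 2 × 3.858² = 2 × 14.88 = 29.8.
Round up to the next whole participant.

n = 30 per group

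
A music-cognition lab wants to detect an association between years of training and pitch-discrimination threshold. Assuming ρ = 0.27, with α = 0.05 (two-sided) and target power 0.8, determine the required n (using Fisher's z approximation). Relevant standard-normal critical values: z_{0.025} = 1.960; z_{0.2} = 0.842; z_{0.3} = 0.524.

n = 106

Fisher's z: C = ½·ln((1+r)/(1−r)) = ½·ln(1.7397) = 0.2769.
n = ((z_{α/2} + z_β)/C)² + 3.
(1.960 + 0.842) / 0.2769 = 2.802 / 0.2769 = 10.119.
n = 10.119² + 3 = 102.40 + 3 = 105.4.
Round up.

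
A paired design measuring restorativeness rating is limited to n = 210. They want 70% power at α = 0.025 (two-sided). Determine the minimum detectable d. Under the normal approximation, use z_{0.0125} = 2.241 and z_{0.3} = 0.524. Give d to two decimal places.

d_min ≈ 0.19

For a single sample (or paired design) of n = 210: d_min = (z_{α/2} + z_β)/√n.
z-sum = 2.241 + 0.524 = 2.765.
d_min = 2.765 / √210 = 2.765 / 14.491 = 0.191.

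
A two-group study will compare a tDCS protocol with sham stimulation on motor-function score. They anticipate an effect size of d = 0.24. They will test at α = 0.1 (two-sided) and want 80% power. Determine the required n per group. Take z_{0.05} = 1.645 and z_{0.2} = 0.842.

For two independent groups with equal n: n = 2·((z_{α/2} + z_β) / d)².
z_{α/2} + z_β = 1.645 + 0.842 = 2.487.
n = 2 × (2.487 / 0.24)² = 2 × 10.363² = 2 × 107.38 = 214.8.
Round up to the next whole participant.

n = 215 per group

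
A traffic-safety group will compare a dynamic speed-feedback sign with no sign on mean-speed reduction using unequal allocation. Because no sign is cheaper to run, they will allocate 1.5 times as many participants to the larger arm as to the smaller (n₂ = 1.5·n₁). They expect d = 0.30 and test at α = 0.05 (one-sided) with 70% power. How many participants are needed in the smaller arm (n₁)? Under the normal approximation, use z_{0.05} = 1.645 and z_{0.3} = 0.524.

n₁ = 88

With allocation ratio k = n₂/n₁ = 1.5, Var(x̄₁−x̄₂) = σ²(1/n₁ + 1/(k·n₁)) = σ²·(k+1)/(k·n₁).
So n₁ = (1 + 1/k)·((z_{α} + z_β)/d)² = 1.667 × (2.169/0.30)².
n₁ = 1.667 × 52.27 = 87.1.
Round up: n₁ = 88, giving n₂ = 1.5 × 88 = 132.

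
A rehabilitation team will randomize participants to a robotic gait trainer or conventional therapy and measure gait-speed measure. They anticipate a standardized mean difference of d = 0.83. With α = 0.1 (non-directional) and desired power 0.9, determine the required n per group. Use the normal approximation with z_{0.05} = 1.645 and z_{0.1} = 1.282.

For two independent groups with equal n: n = 2·((z_{α/2} + z_β) / d)².
z_{α/2} + z_β = 1.645 + 1.282 = 2.927.
n = 2 × (2.927 / 0.83)² = 2 × 3.527² = 2 × 12.44 = 24.9.
Round up to the next whole participant.

n = 25 per group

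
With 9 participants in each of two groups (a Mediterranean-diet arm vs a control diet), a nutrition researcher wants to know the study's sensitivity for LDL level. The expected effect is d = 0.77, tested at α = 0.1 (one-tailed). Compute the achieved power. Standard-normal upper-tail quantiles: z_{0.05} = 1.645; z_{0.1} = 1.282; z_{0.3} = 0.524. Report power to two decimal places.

For two equal groups, power = Φ(d·√(n/2) − z_{α}).
d·√(n/2) = 0.77 × √(9/2) = 0.77 × 2.121 = 1.633.
z_β = 1.633 − 1.282 = 0.351.
Power = Φ(0.351) = 0.637.

power ≈ 0.64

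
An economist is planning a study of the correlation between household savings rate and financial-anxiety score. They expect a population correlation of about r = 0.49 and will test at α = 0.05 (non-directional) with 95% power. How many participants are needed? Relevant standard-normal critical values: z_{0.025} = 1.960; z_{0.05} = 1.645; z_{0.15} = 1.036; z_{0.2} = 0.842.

n = 49

Fisher's z: C = ½·ln((1+r)/(1−r)) = ½·ln(2.9216) = 0.5361.
n = ((z_{α/2} + z_β)/C)² + 3.
(1.960 + 1.645) / 0.5361 = 3.605 / 0.5361 = 6.724.
n = 6.724² + 3 = 45.22 + 3 = 48.2.
Round up.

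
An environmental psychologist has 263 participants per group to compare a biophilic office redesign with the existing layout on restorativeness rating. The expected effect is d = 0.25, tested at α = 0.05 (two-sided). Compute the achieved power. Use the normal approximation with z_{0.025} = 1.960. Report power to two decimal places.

power ≈ 0.82

For two equal groups, power = Φ(d·√(n/2) − z_{α/2}).
d·√(n/2) = 0.25 × √(263/2) = 0.25 × 11.467 = 2.867.
z_β = 2.867 − 1.960 = 0.907.
Power = Φ(0.907) = 0.818.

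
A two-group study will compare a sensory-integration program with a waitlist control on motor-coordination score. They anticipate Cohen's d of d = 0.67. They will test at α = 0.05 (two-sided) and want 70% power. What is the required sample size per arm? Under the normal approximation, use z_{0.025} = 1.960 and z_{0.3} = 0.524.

For two independent groups with equal n: n = 2·((z_{α/2} + z_β) / d)².
z_{α/2} + z_β = 1.960 + 0.524 = 2.484.
n = 2 × (2.484 / 0.67)² = 2 × 3.707² = 2 × 13.75 = 27.5.
Round up to the next whole participant.

n = 28 per group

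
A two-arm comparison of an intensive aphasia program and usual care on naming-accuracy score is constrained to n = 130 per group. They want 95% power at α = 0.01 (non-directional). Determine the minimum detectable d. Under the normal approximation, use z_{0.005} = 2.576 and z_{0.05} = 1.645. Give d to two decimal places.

d_min ≈ 0.52

For two independent groups of n = 130 each: d_min = (z_{α/2} + z_β)·√(2/n).
z-sum = 2.576 + 1.645 = 4.221.
d_min = 4.221 × √(2/130) = 4.221 × 0.1240 = 0.524.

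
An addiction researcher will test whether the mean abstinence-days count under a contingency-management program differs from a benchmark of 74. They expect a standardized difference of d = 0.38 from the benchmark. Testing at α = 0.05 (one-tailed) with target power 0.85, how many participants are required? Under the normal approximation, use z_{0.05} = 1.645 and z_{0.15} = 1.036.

For a one-sample test: n = ((z_{α} + z_β) / d)².
z_{α} + z_β = 1.645 + 1.036 = 2.681.
n = (2.681 / 0.38)² = 7.055² = 49.78.
Round up.

n = 50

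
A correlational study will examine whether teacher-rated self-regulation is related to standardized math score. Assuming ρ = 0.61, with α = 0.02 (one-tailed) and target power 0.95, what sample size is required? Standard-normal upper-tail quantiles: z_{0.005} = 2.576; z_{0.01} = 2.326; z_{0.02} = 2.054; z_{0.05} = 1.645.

n = 31

Fisher's z: C = ½·ln((1+r)/(1−r)) = ½·ln(4.1282) = 0.7089.
n = ((z_{α} + z_β)/C)² + 3.
(2.054 + 1.645) / 0.7089 = 3.699 / 0.7089 = 5.218.
n = 5.218² + 3 = 27.23 + 3 = 30.2.
Round up.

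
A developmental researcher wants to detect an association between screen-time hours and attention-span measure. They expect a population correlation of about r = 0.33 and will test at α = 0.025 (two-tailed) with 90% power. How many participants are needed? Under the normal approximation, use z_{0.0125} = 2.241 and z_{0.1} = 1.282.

n = 109

Fisher's z: C = ½·ln((1+r)/(1−r)) = ½·ln(1.9851) = 0.3428.
n = ((z_{α/2} + z_β)/C)² + 3.
(2.241 + 1.282) / 0.3428 = 3.523 / 0.3428 = 10.277.
n = 10.277² + 3 = 105.62 + 3 = 108.6.
Round up.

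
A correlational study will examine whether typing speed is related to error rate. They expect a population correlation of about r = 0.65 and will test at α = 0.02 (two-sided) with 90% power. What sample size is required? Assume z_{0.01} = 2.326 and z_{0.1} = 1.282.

n = 25

Fisher's z: C = ½·ln((1+r)/(1−r)) = ½·ln(4.7143) = 0.7753.
n = ((z_{α/2} + z_β)/C)² + 3.
(2.326 + 1.282) / 0.7753 = 3.608 / 0.7753 = 4.654.
n = 4.654² + 3 = 21.66 + 3 = 24.7.
Round up.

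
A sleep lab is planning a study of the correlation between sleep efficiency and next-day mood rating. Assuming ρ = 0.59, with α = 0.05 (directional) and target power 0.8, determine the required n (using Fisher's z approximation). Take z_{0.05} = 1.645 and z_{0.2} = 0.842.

n = 17

Fisher's z: C = ½·ln((1+r)/(1−r)) = ½·ln(3.8780) = 0.6777.
n = ((z_{α} + z_β)/C)² + 3.
(1.645 + 0.842) / 0.6777 = 2.487 / 0.6777 = 3.670.
n = 3.670² + 3 = 13.47 + 3 = 16.5.
Round up.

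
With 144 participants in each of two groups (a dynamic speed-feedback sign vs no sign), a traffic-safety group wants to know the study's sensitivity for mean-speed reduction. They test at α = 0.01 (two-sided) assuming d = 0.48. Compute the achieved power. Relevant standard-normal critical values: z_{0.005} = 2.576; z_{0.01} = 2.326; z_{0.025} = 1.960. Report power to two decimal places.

For two equal groups, power = Φ(d·√(n/2) − z_{α/2}).
d·√(n/2) = 0.48 × √(144/2) = 0.48 × 8.485 = 4.073.
z_β = 4.073 − 2.576 = 1.497.
Power = Φ(1.497) = 0.933.

power ≈ 0.93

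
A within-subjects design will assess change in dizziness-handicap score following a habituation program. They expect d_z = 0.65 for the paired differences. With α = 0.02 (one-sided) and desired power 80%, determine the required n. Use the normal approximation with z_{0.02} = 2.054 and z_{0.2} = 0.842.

n = 20 pairs

For a paired (one-sample on differences) test: n = ((z_{α} + z_β) / d)².
z_{α} + z_β = 2.054 + 0.842 = 2.896.
n = (2.896 / 0.65)² = 4.455² = 19.85.
Round up.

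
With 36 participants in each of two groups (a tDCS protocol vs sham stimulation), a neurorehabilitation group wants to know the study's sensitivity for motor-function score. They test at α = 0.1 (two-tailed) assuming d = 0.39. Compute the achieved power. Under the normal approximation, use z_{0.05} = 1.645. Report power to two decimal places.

For two equal groups, power = Φ(d·√(n/2) − z_{α/2}).
d·√(n/2) = 0.39 × √(36/2) = 0.39 × 4.243 = 1.655.
z_β = 1.655 − 1.645 = 0.010.
Power = Φ(0.010) = 0.504.

power ≈ 0.50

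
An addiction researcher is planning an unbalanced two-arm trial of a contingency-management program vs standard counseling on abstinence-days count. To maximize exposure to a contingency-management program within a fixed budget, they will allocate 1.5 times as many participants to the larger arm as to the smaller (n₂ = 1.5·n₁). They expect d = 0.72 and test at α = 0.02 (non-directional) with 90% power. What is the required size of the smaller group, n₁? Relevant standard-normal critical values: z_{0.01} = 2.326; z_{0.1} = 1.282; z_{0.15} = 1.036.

With allocation ratio k = n₂/n₁ = 1.5, Var(x̄₁−x̄₂) = σ²(1/n₁ + 1/(k·n₁)) = σ²·(k+1)/(k·n₁).
So n₁ = (1 + 1/k)·((z_{α/2} + z_β)/d)² = 1.667 × (3.608/0.72)².
n₁ = 1.667 × 25.11 = 41.9.
Round up: n₁ = 42, giving n₂ = 1.5 × 42 = 63.

n₁ = 42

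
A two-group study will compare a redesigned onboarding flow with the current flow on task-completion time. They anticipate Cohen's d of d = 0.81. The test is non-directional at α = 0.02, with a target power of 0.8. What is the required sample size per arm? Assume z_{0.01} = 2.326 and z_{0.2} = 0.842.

n = 31 per group

For two independent groups with equal n: n = 2·((z_{α/2} + z_β) / d)².
z_{α/2} + z_β = 2.326 + 0.842 = 3.168.
n = 2 × (3.168 / 0.81)² = 2 × 3.911² = 2 × 15.30 = 30.6.
Round up to the next whole participant.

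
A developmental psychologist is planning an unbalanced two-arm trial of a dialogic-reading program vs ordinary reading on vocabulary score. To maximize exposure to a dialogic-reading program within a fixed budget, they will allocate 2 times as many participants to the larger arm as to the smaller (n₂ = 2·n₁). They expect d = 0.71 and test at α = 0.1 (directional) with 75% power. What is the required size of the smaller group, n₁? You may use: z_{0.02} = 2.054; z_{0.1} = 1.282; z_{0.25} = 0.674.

n₁ = 12

With allocation ratio k = n₂/n₁ = 2, Var(x̄₁−x̄₂) = σ²(1/n₁ + 1/(k·n₁)) = σ²·(k+1)/(k·n₁).
So n₁ = (1 + 1/k)·((z_{α} + z_β)/d)² = 1.500 × (1.956/0.71)².
n₁ = 1.500 × 7.59 = 11.4.
Round up: n₁ = 12, giving n₂ = 2 × 12 = 24.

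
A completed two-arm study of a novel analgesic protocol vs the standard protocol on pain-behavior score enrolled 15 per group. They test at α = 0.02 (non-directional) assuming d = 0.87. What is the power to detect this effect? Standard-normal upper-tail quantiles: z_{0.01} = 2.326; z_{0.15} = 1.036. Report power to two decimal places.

power ≈ 0.52

For two equal groups, power = Φ(d·√(n/2) − z_{α/2}).
d·√(n/2) = 0.87 × √(15/2) = 0.87 × 2.739 = 2.383.
z_β = 2.383 − 2.326 = 0.057.
Power = Φ(0.057) = 0.523.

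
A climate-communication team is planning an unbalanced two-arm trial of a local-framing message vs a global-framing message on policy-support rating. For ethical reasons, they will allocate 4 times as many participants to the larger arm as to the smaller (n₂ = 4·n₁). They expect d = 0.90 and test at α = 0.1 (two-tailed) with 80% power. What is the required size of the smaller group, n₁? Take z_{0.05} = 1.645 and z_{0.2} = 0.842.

n₁ = 10

With allocation ratio k = n₂/n₁ = 4, Var(x̄₁−x̄₂) = σ²(1/n₁ + 1/(k·n₁)) = σ²·(k+1)/(k·n₁).
So n₁ = (1 + 1/k)·((z_{α/2} + z_β)/d)² = 1.250 × (2.487/0.90)².
n₁ = 1.250 × 7.64 = 9.5.
Round up: n₁ = 10, giving n₂ = 4 × 10 = 40.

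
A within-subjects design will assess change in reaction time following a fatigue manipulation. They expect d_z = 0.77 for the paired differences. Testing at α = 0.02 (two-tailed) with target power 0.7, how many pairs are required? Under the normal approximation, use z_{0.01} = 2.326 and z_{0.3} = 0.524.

n = 14 pairs

For a paired (one-sample on differences) test: n = ((z_{α/2} + z_β) / d)².
z_{α/2} + z_β = 2.326 + 0.524 = 2.850.
n = (2.850 / 0.77)² = 3.701² = 13.70.
Round up.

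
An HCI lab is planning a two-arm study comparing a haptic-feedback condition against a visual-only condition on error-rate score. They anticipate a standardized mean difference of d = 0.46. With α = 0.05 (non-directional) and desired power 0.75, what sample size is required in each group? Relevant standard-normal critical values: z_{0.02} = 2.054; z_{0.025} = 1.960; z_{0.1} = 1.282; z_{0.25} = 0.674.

n = 66 per group

For two independent groups with equal n: n = 2·((z_{α/2} + z_β) / d)².
z_{α/2} + z_β = 1.960 + 0.674 = 2.634.
n = 2 × (2.634 / 0.46)² = 2 × 5.726² = 2 × 32.79 = 65.6.
Round up to the next whole participant.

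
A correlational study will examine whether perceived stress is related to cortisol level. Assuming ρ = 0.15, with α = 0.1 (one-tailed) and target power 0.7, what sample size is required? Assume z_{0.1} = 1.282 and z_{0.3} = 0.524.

Fisher's z: C = ½·ln((1+r)/(1−r)) = ½·ln(1.3529) = 0.1511.
n = ((z_{α} + z_β)/C)² + 3.
(1.282 + 0.524) / 0.1511 = 1.806 / 0.1511 = 11.952.
n = 11.952² + 3 = 142.86 + 3 = 145.9.
Round up.

n = 146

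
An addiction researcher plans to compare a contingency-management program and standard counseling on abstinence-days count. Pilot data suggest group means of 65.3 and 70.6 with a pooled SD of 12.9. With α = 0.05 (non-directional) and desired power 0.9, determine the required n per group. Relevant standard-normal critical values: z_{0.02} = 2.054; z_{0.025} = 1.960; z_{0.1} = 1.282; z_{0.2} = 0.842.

n = 125 per group

Cohen's d = |M₁ − M₂| / SD_pooled = |65.3 − 70.6| / 12.9 = 5.3 / 12.9 = 0.411.
For two independent groups with equal n: n = 2·((z_{α/2} + z_β) / d)².
z_{α/2} + z_β = 1.960 + 1.282 = 3.242.
n = 2 × (3.242 / 0.411)² = 2 × 7.888² = 2 × 62.22 = 124.4.
Round up to the next whole participant.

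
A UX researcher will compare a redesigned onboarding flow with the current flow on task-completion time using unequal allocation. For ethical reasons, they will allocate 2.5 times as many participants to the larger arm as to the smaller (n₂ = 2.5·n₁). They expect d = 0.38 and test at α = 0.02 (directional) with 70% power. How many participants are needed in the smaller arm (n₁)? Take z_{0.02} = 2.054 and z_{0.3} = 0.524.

n₁ = 65

With allocation ratio k = n₂/n₁ = 2.5, Var(x̄₁−x̄₂) = σ²(1/n₁ + 1/(k·n₁)) = σ²·(k+1)/(k·n₁).
So n₁ = (1 + 1/k)·((z_{α} + z_β)/d)² = 1.400 × (2.578/0.38)².
n₁ = 1.400 × 46.03 = 64.4.
Round up: n₁ = 65, giving n₂ = ⌈2.5 × 65⌉ = ⌈162.5⌉ = 163.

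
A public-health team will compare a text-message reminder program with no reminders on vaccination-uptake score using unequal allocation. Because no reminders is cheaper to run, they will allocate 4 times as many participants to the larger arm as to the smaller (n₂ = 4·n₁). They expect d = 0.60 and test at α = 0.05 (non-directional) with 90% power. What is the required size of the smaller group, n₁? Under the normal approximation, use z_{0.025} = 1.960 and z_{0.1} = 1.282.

n₁ = 37

With allocation ratio k = n₂/n₁ = 4, Var(x̄₁−x̄₂) = σ²(1/n₁ + 1/(k·n₁)) = σ²·(k+1)/(k·n₁).
So n₁ = (1 + 1/k)·((z_{α/2} + z_β)/d)² = 1.250 × (3.242/0.60)².
n₁ = 1.250 × 29.20 = 36.5.
Round up: n₁ = 37, giving n₂ = 4 × 37 = 148.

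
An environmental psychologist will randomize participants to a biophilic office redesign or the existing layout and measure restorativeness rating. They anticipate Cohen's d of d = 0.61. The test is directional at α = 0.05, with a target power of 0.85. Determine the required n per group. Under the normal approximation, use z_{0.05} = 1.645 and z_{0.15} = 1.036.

For two independent groups with equal n: n = 2·((z_{α} + z_β) / d)².
z_{α} + z_β = 1.645 + 1.036 = 2.681.
n = 2 × (2.681 / 0.61)² = 2 × 4.395² = 2 × 19.32 = 38.6.
Round up to the next whole participant.

n = 39 per group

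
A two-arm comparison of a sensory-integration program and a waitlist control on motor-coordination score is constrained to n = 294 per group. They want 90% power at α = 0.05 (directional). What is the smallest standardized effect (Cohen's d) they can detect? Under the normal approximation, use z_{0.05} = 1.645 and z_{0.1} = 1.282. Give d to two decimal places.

d_min ≈ 0.24

For two independent groups of n = 294 each: d_min = (z_{α} + z_β)·√(2/n).
z-sum = 1.645 + 1.282 = 2.927.
d_min = 2.927 × √(2/294) = 2.927 × 0.0825 = 0.241.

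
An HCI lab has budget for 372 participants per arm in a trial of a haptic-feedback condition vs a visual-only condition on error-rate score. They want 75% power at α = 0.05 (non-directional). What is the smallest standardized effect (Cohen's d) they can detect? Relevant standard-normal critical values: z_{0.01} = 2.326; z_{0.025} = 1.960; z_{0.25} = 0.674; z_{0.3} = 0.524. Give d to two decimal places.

For two independent groups of n = 372 each: d_min = (z_{α/2} + z_β)·√(2/n).
z-sum = 1.960 + 0.674 = 2.634.
d_min = 2.634 × √(2/372) = 2.634 × 0.0733 = 0.193.

d_min ≈ 0.19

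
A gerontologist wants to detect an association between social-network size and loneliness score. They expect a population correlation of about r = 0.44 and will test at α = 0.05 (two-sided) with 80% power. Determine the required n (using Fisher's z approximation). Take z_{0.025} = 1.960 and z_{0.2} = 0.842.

Fisher's z: C = ½·ln((1+r)/(1−r)) = ½·ln(2.5714) = 0.4722.
n = ((z_{α/2} + z_β)/C)² + 3.
(1.960 + 0.842) / 0.4722 = 2.802 / 0.4722 = 5.934.
n = 5.934² + 3 = 35.21 + 3 = 38.2.
Round up.

n = 39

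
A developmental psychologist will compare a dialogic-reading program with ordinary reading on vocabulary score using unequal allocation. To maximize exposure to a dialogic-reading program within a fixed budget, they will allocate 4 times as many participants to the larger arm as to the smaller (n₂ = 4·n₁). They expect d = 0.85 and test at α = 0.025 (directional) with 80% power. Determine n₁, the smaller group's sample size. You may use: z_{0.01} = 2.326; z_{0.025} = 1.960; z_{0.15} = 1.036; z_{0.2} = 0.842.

n₁ = 14

With allocation ratio k = n₂/n₁ = 4, Var(x̄₁−x̄₂) = σ²(1/n₁ + 1/(k·n₁)) = σ²·(k+1)/(k·n₁).
So n₁ = (1 + 1/k)·((z_{α} + z_β)/d)² = 1.250 × (2.802/0.85)².
n₁ = 1.250 × 10.87 = 13.6.
Round up: n₁ = 14, giving n₂ = 4 × 14 = 56.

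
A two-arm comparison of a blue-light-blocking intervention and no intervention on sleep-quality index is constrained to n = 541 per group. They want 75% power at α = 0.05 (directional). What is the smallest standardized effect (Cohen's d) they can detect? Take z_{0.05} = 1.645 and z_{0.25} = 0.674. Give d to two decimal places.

d_min ≈ 0.14

For two independent groups of n = 541 each: d_min = (z_{α} + z_β)·√(2/n).
z-sum = 1.645 + 0.674 = 2.319.
d_min = 2.319 × √(2/541) = 2.319 × 0.0608 = 0.141.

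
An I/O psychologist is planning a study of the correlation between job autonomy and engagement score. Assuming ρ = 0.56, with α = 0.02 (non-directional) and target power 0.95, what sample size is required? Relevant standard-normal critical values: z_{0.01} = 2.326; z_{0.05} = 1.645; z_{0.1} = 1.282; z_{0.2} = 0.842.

Fisher's z: C = ½·ln((1+r)/(1−r)) = ½·ln(3.5455) = 0.6328.
n = ((z_{α/2} + z_β)/C)² + 3.
(2.326 + 1.645) / 0.6328 = 3.971 / 0.6328 = 6.275.
n = 6.275² + 3 = 39.38 + 3 = 42.4.
Round up.

n = 43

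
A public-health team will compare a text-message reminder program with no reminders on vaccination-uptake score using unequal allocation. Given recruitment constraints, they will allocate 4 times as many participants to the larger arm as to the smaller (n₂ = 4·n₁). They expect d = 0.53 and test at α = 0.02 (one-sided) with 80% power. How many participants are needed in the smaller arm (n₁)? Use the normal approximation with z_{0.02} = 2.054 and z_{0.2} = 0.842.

n₁ = 38

With allocation ratio k = n₂/n₁ = 4, Var(x̄₁−x̄₂) = σ²(1/n₁ + 1/(k·n₁)) = σ²·(k+1)/(k·n₁).
So n₁ = (1 + 1/k)·((z_{α} + z_β)/d)² = 1.250 × (2.896/0.53)².
n₁ = 1.250 × 29.86 = 37.3.
Round up: n₁ = 38, giving n₂ = 4 × 38 = 152.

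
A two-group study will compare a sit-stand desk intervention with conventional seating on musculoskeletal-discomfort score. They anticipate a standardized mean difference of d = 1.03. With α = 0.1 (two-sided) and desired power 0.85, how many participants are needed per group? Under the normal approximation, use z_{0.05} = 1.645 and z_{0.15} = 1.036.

n = 14 per group

For two independent groups with equal n: n = 2·((z_{α/2} + z_β) / d)².
z_{α/2} + z_β = 1.645 + 1.036 = 2.681.
n = 2 × (2.681 / 1.03)² = 2 × 2.603² = 2 × 6.78 = 13.6.
Round up to the next whole participant.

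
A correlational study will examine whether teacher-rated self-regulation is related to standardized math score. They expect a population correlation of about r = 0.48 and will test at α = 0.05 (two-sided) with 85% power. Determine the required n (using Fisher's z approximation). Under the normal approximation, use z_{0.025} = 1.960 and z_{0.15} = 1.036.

Fisher's z: C = ½·ln((1+r)/(1−r)) = ½·ln(2.8462) = 0.5230.
n = ((z_{α/2} + z_β)/C)² + 3.
(1.960 + 1.036) / 0.5230 = 2.996 / 0.5230 = 5.728.
n = 5.728² + 3 = 32.82 + 3 = 35.8.
Round up.

n = 36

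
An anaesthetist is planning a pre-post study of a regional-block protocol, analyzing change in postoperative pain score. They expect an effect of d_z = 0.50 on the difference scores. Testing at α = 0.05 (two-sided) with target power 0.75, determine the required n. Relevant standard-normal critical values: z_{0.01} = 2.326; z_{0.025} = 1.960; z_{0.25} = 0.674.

For a paired (one-sample on differences) test: n = ((z_{α/2} + z_β) / d)².
z_{α/2} + z_β = 1.960 + 0.674 = 2.634.
n = (2.634 / 0.50)² = 5.268² = 27.75.
Round up.

n = 28 pairs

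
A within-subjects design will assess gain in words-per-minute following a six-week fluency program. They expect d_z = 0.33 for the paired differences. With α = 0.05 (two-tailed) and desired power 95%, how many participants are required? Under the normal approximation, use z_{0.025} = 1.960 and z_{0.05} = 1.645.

n = 120 pairs

For a paired (one-sample on differences) test: n = ((z_{α/2} + z_β) / d)².
z_{α/2} + z_β = 1.960 + 1.645 = 3.605.
n = (3.605 / 0.33)² = 10.924² = 119.34.
Round up.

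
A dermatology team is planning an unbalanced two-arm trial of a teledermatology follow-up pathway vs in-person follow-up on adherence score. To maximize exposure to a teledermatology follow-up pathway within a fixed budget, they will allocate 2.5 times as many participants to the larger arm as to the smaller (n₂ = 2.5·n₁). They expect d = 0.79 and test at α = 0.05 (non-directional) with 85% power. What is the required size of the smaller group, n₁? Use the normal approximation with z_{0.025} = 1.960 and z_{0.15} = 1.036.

n₁ = 21

With allocation ratio k = n₂/n₁ = 2.5, Var(x̄₁−x̄₂) = σ²(1/n₁ + 1/(k·n₁)) = σ²·(k+1)/(k·n₁).
So n₁ = (1 + 1/k)·((z_{α/2} + z_β)/d)² = 1.400 × (2.996/0.79)².
n₁ = 1.400 × 14.38 = 20.1.
Round up: n₁ = 21, giving n₂ = ⌈2.5 × 21⌉ = ⌈52.5⌉ = 53.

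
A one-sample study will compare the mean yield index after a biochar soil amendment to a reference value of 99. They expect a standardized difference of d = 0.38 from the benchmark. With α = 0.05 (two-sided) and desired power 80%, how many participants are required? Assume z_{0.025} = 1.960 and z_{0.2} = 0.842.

n = 55

For a one-sample test: n = ((z_{α/2} + z_β) / d)².
z_{α/2} + z_β = 1.960 + 0.842 = 2.802.
n = (2.802 / 0.38)² = 7.374² = 54.37.
Round up.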